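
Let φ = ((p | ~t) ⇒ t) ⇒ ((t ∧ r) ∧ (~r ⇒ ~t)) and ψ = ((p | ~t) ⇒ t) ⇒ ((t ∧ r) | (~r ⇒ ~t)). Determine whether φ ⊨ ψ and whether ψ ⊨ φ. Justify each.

[⇒] Assume the antecedent. If t is true, the antecedent forces (t = T, p = F, r = T) or (t = T, p = T, r = T), and the consequent holds there. If t is false, the consequent reduces to true regardless of the other variables. Either way the consequent holds.

[⇐] Assume the antecedent. If t is true, the antecedent forces (t = T, p = F, r = T) or (t = T, p = T, r = T), and the consequent holds there. If t is false, the consequent reduces to true regardless of the other variables. Either way the consequent holds.

The biconditional holds.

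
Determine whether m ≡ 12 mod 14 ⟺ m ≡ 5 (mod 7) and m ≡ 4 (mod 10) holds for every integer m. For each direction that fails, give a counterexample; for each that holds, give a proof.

Not equivalent: only (⇐) holds.

(⟸) If m ≡ 5 (mod 7) and m ≡ 4 (mod 10), then by the Chinese remainder theorem m ≡ 54 (mod 70). Since 54 ≡ 12 (mod 14) and 14 ∣ 70, we get m ≡ 12 (mod 14).

(⟹) This fails: m = 68 gives 68 ≡ 12 (mod 14) but 68 ≡ 8 (mod 10), so the conjunction on the right does not hold.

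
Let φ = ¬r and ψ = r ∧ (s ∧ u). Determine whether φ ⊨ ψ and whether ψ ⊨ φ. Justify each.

Forward direction. This fails. Under s = F, r = F, u = F, the left side is true but the right side is false.

Converse. This fails. Under s = T, r = T, u = T, the left side is false but the right side is true.

Both directions fail.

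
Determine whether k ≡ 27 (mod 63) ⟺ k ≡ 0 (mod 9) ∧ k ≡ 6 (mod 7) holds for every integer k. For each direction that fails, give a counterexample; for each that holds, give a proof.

Forward direction. Suppose k ≡ 27 (mod 63); write k = 63j + 27. Since 9 ∣ 63, reducing mod 9 gives k ≡ 27 ≡ 0 (mod 9); since 7 ∣ 63, reducing mod 7 gives k ≡ 27 ≡ 6 (mod 7).

Converse. If k ≡ 0 (mod 9) and k ≡ 6 (mod 7), then by the Chinese remainder theorem k ≡ 27 (mod 63). This is exactly k ≡ 27 (mod 63).

Both implications hold.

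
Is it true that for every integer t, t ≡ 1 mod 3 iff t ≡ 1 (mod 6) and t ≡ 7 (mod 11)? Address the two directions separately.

Not equivalent: only (⇐) holds.

(⇐) If t ≡ 1 (mod 6) and t ≡ 7 (mod 11), then by the Chinese remainder theorem t ≡ 7 (mod 66). Since 7 ≡ 1 (mod 3) and 3 ∣ 66, we get t ≡ 1 (mod 3).

(⇒) This fails: t = 1 gives 1 ≡ 1 (mod 3) but 1 ≡ 1 (mod 11), so the conjunction on the right does not hold.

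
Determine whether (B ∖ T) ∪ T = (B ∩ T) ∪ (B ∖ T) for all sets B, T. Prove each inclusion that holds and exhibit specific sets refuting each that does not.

Only the reverse inclusion holds.

Forward inclusion. This inclusion fails. Take B = ∅, T = {1}; then 1 ∈ (B ∖ T) ∪ T but 1 ∉ (B ∩ T) ∪ (B ∖ T).

Reverse inclusion. Let x ∈ (B ∩ T) ∪ (B ∖ T). Then either x ∈ B and x ∉ T; or x ∈ B ∩ T. In each case x ∈ (B ∖ T) ∪ T, so (B ∩ T) ∪ (B ∖ T) ⊆ (B ∖ T) ∪ T.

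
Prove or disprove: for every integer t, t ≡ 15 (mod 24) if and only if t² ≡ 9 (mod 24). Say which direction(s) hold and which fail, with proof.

The forward direction holds; the converse fails.

(→) Suppose t ≡ 15 (mod 24). Write t = 24j + 15. Then (24j + 15)² = 576j² + 720j + 225 = 24(24j² + 30j + 9) + 9, so t² ≡ 9 (mod 24).

(←) This fails: take t = 3. Then 3² = 9 ≡ 9 (mod 24), yet 3 ≡ 3 (mod 24), not 15.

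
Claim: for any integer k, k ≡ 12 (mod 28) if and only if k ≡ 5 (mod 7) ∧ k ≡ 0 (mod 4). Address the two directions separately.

Both directions hold; the statement is true.

Forward direction. Suppose k ≡ 12 (mod 28); write k = 28j + 12. Since 7 ∣ 28, reducing mod 7 gives k ≡ 12 ≡ 5 (mod 7); since 4 ∣ 28, reducing mod 4 gives k ≡ 12 ≡ 0 (mod 4).

Converse. If k ≡ 5 (mod 7) and k ≡ 0 (mod 4), then by the Chinese remainder theorem k ≡ 12 (mod 28). This is exactly k ≡ 12 (mod 28).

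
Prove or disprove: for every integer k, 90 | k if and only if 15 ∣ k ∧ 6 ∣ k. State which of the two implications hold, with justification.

[⇒] If 90 ∣ k, write k = 90q. Since 90 = 6·15, k = 15·(6q), so 15 ∣ k; and since 90 = 15·6, k = 6·(15q), so 6 ∣ k.

[⇐] This fails: take k = 30. Both 15 ∣ 30 and 6 ∣ 30, yet 30 is not a multiple of 90 (since 30 = 0·90 + 30), so 90 ∤ 30.

Only the forward implication holds.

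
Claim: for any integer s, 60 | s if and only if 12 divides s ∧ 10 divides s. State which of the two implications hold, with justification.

Both directions hold; the statement is true.

(⇐) Suppose 12 ∣ s and 10 ∣ s. Any common multiple of 12 and 10 is a multiple of their lcm; here lcm(12, 10) = 12·10/gcd(12, 10) = 120/2 = 60, so 60 ∣ s.

(⇒) If 60 ∣ s, write s = 60q. Since 60 = 5·12, s = 12·(5q), so 12 ∣ s; and since 60 = 6·10, s = 10·(6q), so 10 ∣ s.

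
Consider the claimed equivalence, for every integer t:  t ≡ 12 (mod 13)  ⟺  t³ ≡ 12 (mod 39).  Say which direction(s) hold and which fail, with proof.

Neither direction holds.

Forward direction. This fails: take t = 25. Then 25 ≡ 12 (mod 13), but 25³ = 15625 ≡ 25 (mod 39), not 12.

Converse. This fails: take t = 30. Then 30³ = 27000 ≡ 12 (mod 39), yet 30 ≡ 4 (mod 13), not 12.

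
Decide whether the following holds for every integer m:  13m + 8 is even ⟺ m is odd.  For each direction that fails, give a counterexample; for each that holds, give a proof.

[⇒] This fails: m = 6 gives 13m + 8 = 86, which is even, but 6 is even, not odd.

[⇐] This also fails: m = 1 is odd, but 13m + 8 = 21 is odd, not even.

Both directions fail.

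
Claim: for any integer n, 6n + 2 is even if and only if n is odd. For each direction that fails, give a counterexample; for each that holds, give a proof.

(⟸) Suppose n is odd. Since 6 is even, 6n is even for every n, so 6n + 2 has the same parity as 2, which is even. Hence 6n + 2 is even.

(⟹) This fails: take n = 0. Then 6n + 2 = 2, which is even, yet n = 0 is even, not odd.

Only the reverse direction holds.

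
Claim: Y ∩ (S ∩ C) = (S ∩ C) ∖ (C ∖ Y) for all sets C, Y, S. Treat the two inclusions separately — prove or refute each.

Both inclusions hold; the sets are equal.

Forward inclusion. Let x ∈ Y ∩ (S ∩ C). Then x ∈ C ∩ Y ∩ S, from which x ∈ (S ∩ C) ∖ (C ∖ Y).

Reverse inclusion. Let x ∈ (S ∩ C) ∖ (C ∖ Y). Then x ∈ C ∩ Y ∩ S, from which x ∈ Y ∩ (S ∩ C).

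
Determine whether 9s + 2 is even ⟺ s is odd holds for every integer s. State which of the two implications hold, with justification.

Both directions fail.

(⟹) This fails: s = 0 gives 9s + 2 = 2, which is even, but 0 is even, not odd.

(⟸) This also fails: s = 5 is odd, but 9s + 2 = 47 is odd, not even.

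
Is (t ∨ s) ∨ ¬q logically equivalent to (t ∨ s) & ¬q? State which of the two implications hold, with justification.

Forward direction. This fails. Under s = F, q = F, t = F, the left side is true but the right side is false.

Converse. Assume the antecedent. If s is true, (t ∨ s) ∨ ¬q reduces to true regardless of the other variables. If s is false, the antecedent forces (s = F, q = F, t = T), and (t ∨ s) ∨ ¬q holds there. Either way (t ∨ s) ∨ ¬q holds.

Only the converse holds.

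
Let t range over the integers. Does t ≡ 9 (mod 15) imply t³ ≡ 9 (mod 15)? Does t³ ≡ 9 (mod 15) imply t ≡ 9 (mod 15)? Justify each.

Both implications hold.

Forward direction. Suppose t ≡ 9 (mod 15). Write t = 15j + 9. Then (15j + 9)³ = 3375j³ + 6075j² + 3645j + 729 = 15(225j³ + 405j² + 243j + 48) + 9, so t³ ≡ 9 (mod 15).

Converse. Suppose t³ ≡ 9 (mod 15). The only residue r in {0, …, 14} with r³ ≡ 9 (mod 15) is r = 9, so t ≡ 9 (mod 15).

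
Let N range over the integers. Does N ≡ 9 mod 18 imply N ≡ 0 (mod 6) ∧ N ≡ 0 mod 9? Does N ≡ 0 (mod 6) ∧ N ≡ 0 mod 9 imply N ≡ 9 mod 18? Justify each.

[⇒] This fails: N = 9 gives 9 ≡ 9 (mod 18) but 9 ≡ 3 (mod 6), so the conjunction on the right does not hold.

[⇐] This fails: N = 0 satisfies both congruences on the right (0 ≡ 0 mod 6 and 0 ≡ 0 mod 9) yet 0 ≡ 0 (mod 18), not 9.

(⇒) fails and (⇐) fails.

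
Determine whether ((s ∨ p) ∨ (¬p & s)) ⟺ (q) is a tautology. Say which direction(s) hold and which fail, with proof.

Neither direction holds.

Forward direction. This fails. Under p = T, q = F, s = F, the left side is true but the right side is false.

Converse. This fails. Under p = F, q = T, s = F, the left side is false but the right side is true.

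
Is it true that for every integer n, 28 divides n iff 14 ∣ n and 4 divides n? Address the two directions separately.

Both implications hold.

(→) If 28 ∣ n, write n = 28q. Since 28 = 2·14, n = 14·(2q), so 14 ∣ n; and since 28 = 7·4, n = 4·(7q), so 4 ∣ n.

(←) Suppose 14 ∣ n and 4 ∣ n. Any common multiple of 14 and 4 is a multiple of their lcm; here lcm(14, 4) = 14·4/gcd(14, 4) = 56/2 = 28, so 28 ∣ n.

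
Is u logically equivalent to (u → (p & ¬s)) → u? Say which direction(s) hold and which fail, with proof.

[⇒] Assume the antecedent. If p is true, the antecedent forces (p = T, u = T, s = F) or (p = T, u = T, s = T), and (u → (p & ¬s)) → u holds there. If p is false, the antecedent forces (p = F, u = T, s = F) or (p = F, u = T, s = T), and (u → (p & ¬s)) → u holds there. Either way (u → (p & ¬s)) → u holds.

[⇐] Assume the antecedent. If p is true, the antecedent forces (p = T, u = T, s = F) or (p = T, u = T, s = T), and u holds there. If p is false, the antecedent forces (p = F, u = T, s = F) or (p = F, u = T, s = T), and u holds there. Either way u holds.

Both implications hold.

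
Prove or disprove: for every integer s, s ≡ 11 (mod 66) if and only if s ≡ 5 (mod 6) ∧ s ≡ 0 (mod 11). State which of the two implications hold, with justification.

Forward direction. Suppose s ≡ 11 (mod 66); write s = 66j + 11. Since 6 ∣ 66, reducing mod 6 gives s ≡ 11 ≡ 5 (mod 6); since 11 ∣ 66, reducing mod 11 gives s ≡ 11 ≡ 0 (mod 11).

Converse. If s ≡ 5 (mod 6) and s ≡ 0 (mod 11), then by the Chinese remainder theorem s ≡ 11 (mod 66). This is exactly s ≡ 11 (mod 66).

Equivalent; both directions hold.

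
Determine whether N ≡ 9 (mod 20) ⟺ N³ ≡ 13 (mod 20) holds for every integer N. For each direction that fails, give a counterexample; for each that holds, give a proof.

Neither direction holds.

(⟹) This fails: take N = 9. Then 9 ≡ 9 (mod 20), but 9³ = 729 ≡ 9 (mod 20), not 13.

(⟸) This fails: take N = 17. Then 17³ = 4913 ≡ 13 (mod 20), yet 17 ≡ 17 (mod 20), not 9.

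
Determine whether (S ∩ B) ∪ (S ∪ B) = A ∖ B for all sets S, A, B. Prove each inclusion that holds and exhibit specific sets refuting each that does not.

Forward inclusion. This inclusion fails. Take S = {1}, A = ∅, B = ∅; then 1 ∈ (S ∩ B) ∪ (S ∪ B) but 1 ∉ A ∖ B.

Reverse inclusion. This inclusion fails. Take S = ∅, A = {1}, B = ∅; then 1 ∈ A ∖ B but 1 ∉ (S ∩ B) ∪ (S ∪ B).

Both inclusions fail.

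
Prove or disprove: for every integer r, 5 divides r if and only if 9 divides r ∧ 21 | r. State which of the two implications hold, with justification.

(⇒) This fails: take r = 5. Certainly 5 ∣ 5, but 9 ∤ 5.

(⇐) This fails: take r = 63. Both 9 ∣ 63 and 21 ∣ 63, yet 63 is not a multiple of 5 (since 63 = 12·5 + 3), so 5 ∤ 63.

Neither implication holds.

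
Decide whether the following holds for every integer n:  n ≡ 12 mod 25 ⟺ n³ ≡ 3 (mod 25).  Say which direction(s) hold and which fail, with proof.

Both directions hold; the statement is true.

(⇐) Suppose n³ ≡ 3 (mod 25). The only residue r in {0, …, 24} with r³ ≡ 3 (mod 25) is r = 12, so n ≡ 12 (mod 25).

(⇒) Suppose n ≡ 12 mod 25. Write n = 25j + 12. Then (25j + 12)³ = 15625j³ + 22500j² + 10800j + 1728 = 25(625j³ + 900j² + 432j + 69) + 3, so n³ ≡ 3 (mod 25).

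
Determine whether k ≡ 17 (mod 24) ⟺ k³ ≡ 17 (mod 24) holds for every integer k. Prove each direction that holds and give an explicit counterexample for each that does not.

(→) Suppose k ≡ 17 (mod 24). Write k = 24j + 17. Then (24j + 17)³ = 13824j³ + 29376j² + 20808j + 4913 = 24(576j³ + 1224j² + 867j + 204) + 17, so k³ ≡ 17 (mod 24).

(←) Conversely, suppose k³ ≡ 17 (mod 24). The only residue r in {0, …, 23} with r³ ≡ 17 (mod 24) is r = 17, so k ≡ 17 (mod 24).

Both directions hold.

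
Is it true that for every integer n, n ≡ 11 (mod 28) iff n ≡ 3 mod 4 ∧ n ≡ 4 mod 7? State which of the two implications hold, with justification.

(→) Suppose n ≡ 11 (mod 28); write n = 28j + 11. Since 4 ∣ 28, reducing mod 4 gives n ≡ 11 ≡ 3 (mod 4); since 7 ∣ 28, reducing mod 7 gives n ≡ 11 ≡ 4 (mod 7).

(←) Conversely, if n ≡ 3 (mod 4) and n ≡ 4 (mod 7), then by the Chinese remainder theorem n ≡ 11 (mod 28). This is exactly n ≡ 11 (mod 28).

Both directions hold; the statement is true.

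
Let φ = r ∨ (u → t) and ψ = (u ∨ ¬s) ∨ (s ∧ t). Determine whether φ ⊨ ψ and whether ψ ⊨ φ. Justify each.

Forward direction. This fails. Under u = F, r = F, t = F, s = T, the left side is true but the right side is false.

Converse. This fails. Under u = T, r = F, t = F, s = F, the left side is false but the right side is true.

Both directions fail.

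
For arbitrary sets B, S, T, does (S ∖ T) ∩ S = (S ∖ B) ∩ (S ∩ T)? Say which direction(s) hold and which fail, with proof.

Both inclusions fail.

Forward inclusion. This inclusion fails. Take B = ∅, S = {1}, T = ∅; then 1 ∈ (S ∖ T) ∩ S but 1 ∉ (S ∖ B) ∩ (S ∩ T).

Reverse inclusion. This inclusion fails. Take B = ∅, S = {1}, T = {1}; then 1 ∈ (S ∖ B) ∩ (S ∩ T) but 1 ∉ (S ∖ T) ∩ S.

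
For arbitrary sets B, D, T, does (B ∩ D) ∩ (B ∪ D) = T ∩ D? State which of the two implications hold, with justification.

(⟹) This inclusion fails. Take B = {1}, D = {1}, T = ∅; then 1 ∈ (B ∩ D) ∩ (B ∪ D) but 1 ∉ T ∩ D.

(⟸) This inclusion fails. Take B = ∅, D = {1}, T = {1}; then 1 ∈ T ∩ D but 1 ∉ (B ∩ D) ∩ (B ∪ D).

Neither inclusion holds.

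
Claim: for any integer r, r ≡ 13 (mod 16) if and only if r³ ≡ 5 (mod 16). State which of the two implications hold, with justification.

Both directions hold; the statement is true.

Forward direction. Suppose r ≡ 13 (mod 16). Write r = 16j + 13. Then (16j + 13)³ = 4096j³ + 9984j² + 8112j + 2197 = 16(256j³ + 624j² + 507j + 137) + 5, so r³ ≡ 5 (mod 16).

Converse. Suppose r³ ≡ 5 (mod 16). The only residue r in {0, …, 15} with r³ ≡ 5 (mod 16) is r = 13, so r ≡ 13 (mod 16).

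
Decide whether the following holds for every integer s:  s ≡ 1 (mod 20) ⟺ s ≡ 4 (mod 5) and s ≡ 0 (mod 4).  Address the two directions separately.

Neither direction holds.

Forward direction. This fails: s = 1 gives 1 ≡ 1 (mod 20) but 1 ≡ 1 (mod 5), so the conjunction on the right does not hold.

Converse. This fails: s = 4 satisfies both congruences on the right (4 ≡ 4 mod 5 and 4 ≡ 0 mod 4) yet 4 ≡ 4 (mod 20), not 1.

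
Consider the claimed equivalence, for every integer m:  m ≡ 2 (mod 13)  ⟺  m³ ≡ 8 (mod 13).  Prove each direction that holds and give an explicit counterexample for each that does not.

(⇒) holds; (⇐) fails.

[⇒] Suppose m ≡ 2 (mod 13). Write m = 13j + 2. Then (13j + 2)³ = 2197j³ + 1014j² + 156j + 8 = 13(169j³ + 78j² + 12j) + 8, so m³ ≡ 8 (mod 13).

[⇐] This fails: take m = 5. Then 5³ = 125 ≡ 8 (mod 13), yet 5 ≡ 5 (mod 13), not 2.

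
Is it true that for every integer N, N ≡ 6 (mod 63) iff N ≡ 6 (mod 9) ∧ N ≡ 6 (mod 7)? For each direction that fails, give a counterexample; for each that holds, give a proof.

Both implications hold.

(⇒) Suppose N ≡ 6 (mod 63); write N = 63j + 6. Since 9 ∣ 63, reducing mod 9 gives N ≡ 6 (mod 9); since 7 ∣ 63, reducing mod 7 gives N ≡ 6 (mod 7).

(⇐) Conversely, if N ≡ 6 (mod 9) and N ≡ 6 (mod 7), then by the Chinese remainder theorem N ≡ 6 (mod 63). This is exactly N ≡ 6 (mod 63).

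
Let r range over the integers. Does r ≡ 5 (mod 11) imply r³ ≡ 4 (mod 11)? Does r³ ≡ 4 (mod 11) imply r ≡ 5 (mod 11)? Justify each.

(⇒) Suppose r ≡ 5 (mod 11). Write r = 11j + 5. Then (11j + 5)³ = 1331j³ + 1815j² + 825j + 125 = 11(121j³ + 165j² + 75j + 11) + 4, so r³ ≡ 4 (mod 11).

(⇐) For the converse, argue contrapositively. If r ≢ 5 (mod 11), then r is congruent to one of 0, 1, 2, 3, 4, 6, 7, 8, 9, 10 modulo 11, and these give r³ ≡ 0, 1, 8, 5, 9, 7, 2, 6, 3, 10 respectively — never 4.

Both directions hold.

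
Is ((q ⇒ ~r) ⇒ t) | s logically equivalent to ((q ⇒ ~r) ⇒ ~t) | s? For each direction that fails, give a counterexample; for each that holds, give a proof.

(⇒) fails and (⇐) fails.

(⇒) This fails. Under r = F, s = F, t = T, q = F, the left side is true but the right side is false.

(⇐) This fails. Under r = F, s = F, t = F, q = F, the left side is false but the right side is true.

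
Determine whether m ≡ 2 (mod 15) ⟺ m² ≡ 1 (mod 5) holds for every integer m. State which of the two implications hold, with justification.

(⟹) This fails: take m = 2. Then 2 ≡ 2 (mod 15), but 2² = 4 ≡ 4 (mod 5), not 1.

(⟸) This fails: take m = 1. Then 1² = 1 ≡ 1 (mod 5), yet 1 ≡ 1 (mod 15), not 2.

(⇒) fails and (⇐) fails.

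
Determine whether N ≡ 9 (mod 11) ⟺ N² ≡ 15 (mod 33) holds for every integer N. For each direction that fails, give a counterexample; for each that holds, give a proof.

Neither direction holds.

(⟹) This fails: take N = 20. Then 20 ≡ 9 (mod 11), but 20² = 400 ≡ 4 (mod 33), not 15.

(⟸) This fails: take N = 24. Then 24² = 576 ≡ 15 (mod 33), yet 24 ≡ 2 (mod 11), not 9.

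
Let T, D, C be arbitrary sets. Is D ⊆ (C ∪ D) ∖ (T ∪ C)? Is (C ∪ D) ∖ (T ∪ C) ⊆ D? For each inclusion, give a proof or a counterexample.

(⟹) This inclusion fails. Take T = {1}, D = {1}, C = ∅; then 1 ∈ D but 1 ∉ (C ∪ D) ∖ (T ∪ C).

(⟸) Let x ∈ (C ∪ D) ∖ (T ∪ C). Then x ∈ D and x ∉ T, C, from which x ∈ D.

The sets are not equal: only the reverse inclusion holds.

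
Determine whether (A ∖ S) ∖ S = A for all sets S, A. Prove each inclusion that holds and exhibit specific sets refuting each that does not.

Forward inclusion. Let x ∈ (A ∖ S) ∖ S. Then x ∈ A and x ∉ S, from which x ∈ A.

Reverse inclusion. This inclusion fails. Take S = {1}, A = {1}; then 1 ∈ A but 1 ∉ (A ∖ S) ∖ S.

The sets are not equal: only the forward inclusion holds.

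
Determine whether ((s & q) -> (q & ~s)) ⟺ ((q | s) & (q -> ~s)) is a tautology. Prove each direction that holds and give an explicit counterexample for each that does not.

[⇒] This fails. Under q = F, s = F, the left side is true but the right side is false.

[⇐] Assume the antecedent. If q is true, the antecedent forces (q = T, s = F), and (s & q) -> (q & ~s) holds there. If q is false, (s & q) -> (q & ~s) reduces to true regardless of the other variables. Either way (s & q) -> (q & ~s) holds.

(⇒) fails; (⇐) holds.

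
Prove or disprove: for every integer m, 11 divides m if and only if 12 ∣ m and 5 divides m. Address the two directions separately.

Both directions fail.

(→) This fails: take m = 11. Certainly 11 ∣ 11, but 12 ∤ 11.

(←) This fails: take m = 60. Both 12 ∣ 60 and 5 ∣ 60, yet 60 is not a multiple of 11 (since 60 = 5·11 + 5), so 11 ∤ 60.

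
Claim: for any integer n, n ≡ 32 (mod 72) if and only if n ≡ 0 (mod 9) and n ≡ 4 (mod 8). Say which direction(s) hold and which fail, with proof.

Both directions fail.

(→) This fails: n = 32 gives 32 ≡ 32 (mod 72) but 32 ≡ 5 (mod 9), so the conjunction on the right does not hold.

(←) This fails: n = 36 satisfies both congruences on the right (36 ≡ 0 mod 9 and 36 ≡ 4 mod 8) yet 36 ≡ 36 (mod 72), not 32.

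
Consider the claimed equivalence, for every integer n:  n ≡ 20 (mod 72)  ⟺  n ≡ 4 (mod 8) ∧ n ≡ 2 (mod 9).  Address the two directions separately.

(→) Suppose n ≡ 20 (mod 72); write n = 72j + 20. Since 8 ∣ 72, reducing mod 8 gives n ≡ 20 ≡ 4 (mod 8); since 9 ∣ 72, reducing mod 9 gives n ≡ 20 ≡ 2 (mod 9).

(←) Conversely, if n ≡ 4 (mod 8) and n ≡ 2 (mod 9), then by the Chinese remainder theorem n ≡ 20 (mod 72). This is exactly n ≡ 20 (mod 72).

Equivalent; both directions hold.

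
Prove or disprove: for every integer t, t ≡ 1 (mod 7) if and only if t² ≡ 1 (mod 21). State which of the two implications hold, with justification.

Both directions fail.

(→) This fails: take t = 15. Then 15 ≡ 1 (mod 7), but 15² = 225 ≡ 15 (mod 21), not 1.

(←) This fails: take t = 13. Then 13² = 169 ≡ 1 (mod 21), yet 13 ≡ 6 (mod 7), not 1.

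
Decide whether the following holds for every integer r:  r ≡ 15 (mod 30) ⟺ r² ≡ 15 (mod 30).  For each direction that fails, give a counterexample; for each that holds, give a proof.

(⇐) Suppose r² ≡ 15 (mod 30). The only residue r in {0, …, 29} with r² ≡ 15 (mod 30) is r = 15, so r ≡ 15 (mod 30).

(⇒) Suppose r ≡ 15 (mod 30). Write r = 30j + 15. Then (30j + 15)² = 900j² + 900j + 225 = 30(30j² + 30j + 7) + 15, so r² ≡ 15 (mod 30).

The biconditional holds.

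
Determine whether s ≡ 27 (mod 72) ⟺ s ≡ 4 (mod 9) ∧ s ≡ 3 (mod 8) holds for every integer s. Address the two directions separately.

(⇒) fails and (⇐) fails.

(⟹) This fails: s = 27 gives 27 ≡ 27 (mod 72) but 27 ≡ 0 (mod 9), so the conjunction on the right does not hold.

(⟸) This fails: s = 67 satisfies both congruences on the right (67 ≡ 4 mod 9 and 67 ≡ 3 mod 8) yet 67 ≡ 67 (mod 72), not 27.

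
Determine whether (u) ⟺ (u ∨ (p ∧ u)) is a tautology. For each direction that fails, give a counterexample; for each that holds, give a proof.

The biconditional holds.

(⟹) Assume the antecedent. If p is true, the antecedent forces (p = T, u = T), and u ∨ (p ∧ u) holds there. If p is false, the antecedent forces (p = F, u = T), and u ∨ (p ∧ u) holds there. Either way u ∨ (p ∧ u) holds.

(⟸) Assume the antecedent. If p is true, the antecedent forces (p = T, u = T), and u holds there. If p is false, the antecedent forces (p = F, u = T), and u holds there. Either way u holds.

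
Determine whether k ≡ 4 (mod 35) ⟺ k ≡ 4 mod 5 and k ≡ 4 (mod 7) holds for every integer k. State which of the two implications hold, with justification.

Both implications hold.

(→) Suppose k ≡ 4 (mod 35); write k = 35j + 4. Since 5 ∣ 35, reducing mod 5 gives k ≡ 4 (mod 5); since 7 ∣ 35, reducing mod 7 gives k ≡ 4 (mod 7).

(←) Conversely, if k ≡ 4 (mod 5) and k ≡ 4 (mod 7), then by the Chinese remainder theorem k ≡ 4 (mod 35). This is exactly k ≡ 4 (mod 35).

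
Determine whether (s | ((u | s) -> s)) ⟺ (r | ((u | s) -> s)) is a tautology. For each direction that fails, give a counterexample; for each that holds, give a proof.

[⇐] This fails. Under s = F, r = T, u = T, the left side is false but the right side is true.

[⇒] Assume the antecedent. If s is true, r | ((u | s) -> s) reduces to true regardless of the other variables. If s is false, the antecedent forces (s = F, r = F, u = F) or (s = F, r = T, u = F), and r | ((u | s) -> s) holds there. Either way r | ((u | s) -> s) holds.

Only the forward implication holds.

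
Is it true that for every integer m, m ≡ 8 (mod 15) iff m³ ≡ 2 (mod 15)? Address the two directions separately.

(⇒) Suppose m ≡ 8 (mod 15). Write m = 15j + 8. Then (15j + 8)³ = 3375j³ + 5400j² + 2880j + 512 = 15(225j³ + 360j² + 192j + 34) + 2, so m³ ≡ 2 (mod 15).

(⇐) Conversely, suppose m³ ≡ 2 (mod 15). The only residue r in {0, …, 14} with r³ ≡ 2 (mod 15) is r = 8, so m ≡ 8 (mod 15).

Equivalent; both directions hold.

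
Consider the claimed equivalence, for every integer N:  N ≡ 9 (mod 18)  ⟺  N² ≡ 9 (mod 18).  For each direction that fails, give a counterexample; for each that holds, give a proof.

Only the forward direction holds.

(⟹) Suppose N ≡ 9 (mod 18). Write N = 18j + 9. Then (18j + 9)² = 324j² + 324j + 81 = 18(18j² + 18j + 4) + 9, so N² ≡ 9 (mod 18).

(⟸) This fails: take N = 3. Then 3² = 9 ≡ 9 (mod 18), yet 3 ≡ 3 (mod 18), not 9.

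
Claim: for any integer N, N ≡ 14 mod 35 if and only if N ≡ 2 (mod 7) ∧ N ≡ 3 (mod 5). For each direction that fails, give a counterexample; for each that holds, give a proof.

[⇒] This fails: N = 14 gives 14 ≡ 14 (mod 35) but 14 ≡ 0 (mod 7), so the conjunction on the right does not hold.

[⇐] This fails: N = 23 satisfies both congruences on the right (23 ≡ 2 mod 7 and 23 ≡ 3 mod 5) yet 23 ≡ 23 (mod 35), not 14.

Neither direction holds.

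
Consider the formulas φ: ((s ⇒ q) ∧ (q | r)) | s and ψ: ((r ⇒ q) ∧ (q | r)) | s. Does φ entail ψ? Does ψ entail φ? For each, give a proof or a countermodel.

(⇒) fails; (⇐) holds.

(⇒) This fails. Under q = F, r = T, s = F, the left side is true but the right side is false.

(⇐) Assume the antecedent. If q is true, ((s ⇒ q) ∧ (q | r)) | s reduces to true regardless of the other variables. If q is false, the antecedent forces (q = F, r = F, s = T) or (q = F, r = T, s = T), and ((s ⇒ q) ∧ (q | r)) | s holds there. Either way ((s ⇒ q) ∧ (q | r)) | s holds.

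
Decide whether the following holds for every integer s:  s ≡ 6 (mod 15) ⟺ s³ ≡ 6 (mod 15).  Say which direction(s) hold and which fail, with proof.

Both implications hold.

(⟹) Suppose s ≡ 6 (mod 15). Write s = 15j + 6. Then (15j + 6)³ = 3375j³ + 4050j² + 1620j + 216 = 15(225j³ + 270j² + 108j + 14) + 6, so s³ ≡ 6 (mod 15).

(⟸) Conversely, suppose s³ ≡ 6 (mod 15). The only residue r in {0, …, 14} with r³ ≡ 6 (mod 15) is r = 6, so s ≡ 6 (mod 15).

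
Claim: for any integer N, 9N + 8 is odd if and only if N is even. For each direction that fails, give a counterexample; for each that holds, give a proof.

Neither implication holds.

Forward direction. This fails: N = 5 gives 9N + 8 = 53, which is odd, but 5 is odd, not even.

Converse. This also fails: N = 4 is even, but 9N + 8 = 44 is even, not odd.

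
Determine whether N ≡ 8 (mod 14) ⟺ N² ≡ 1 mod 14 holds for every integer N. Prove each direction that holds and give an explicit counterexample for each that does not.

(⇒) This fails: take N = 8. Then 8 ≡ 8 (mod 14), but 8² = 64 ≡ 8 (mod 14), not 1.

(⇐) This fails: take N = 1. Then 1² = 1 ≡ 1 (mod 14), yet 1 ≡ 1 (mod 14), not 8.

Neither direction holds.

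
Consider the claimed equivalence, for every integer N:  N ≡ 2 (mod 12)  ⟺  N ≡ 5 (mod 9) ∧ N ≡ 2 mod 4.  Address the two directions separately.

Only the reverse direction holds.

(⟸) If N ≡ 5 (mod 9) and N ≡ 2 (mod 4), then by the Chinese remainder theorem N ≡ 14 (mod 36). Since 14 ≡ 2 (mod 12) and 12 ∣ 36, we get N ≡ 2 (mod 12).

(⟹) This fails: N = 2 gives 2 ≡ 2 (mod 12) but 2 ≡ 2 (mod 9), so the conjunction on the right does not hold.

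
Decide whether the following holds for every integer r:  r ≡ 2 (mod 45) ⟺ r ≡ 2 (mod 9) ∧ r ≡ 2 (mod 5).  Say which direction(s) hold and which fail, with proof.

The biconditional holds.

(⟹) Suppose r ≡ 2 (mod 45); write r = 45j + 2. Since 9 ∣ 45, reducing mod 9 gives r ≡ 2 (mod 9); since 5 ∣ 45, reducing mod 5 gives r ≡ 2 (mod 5).

(⟸) Conversely, if r ≡ 2 (mod 9) and r ≡ 2 (mod 5), then by the Chinese remainder theorem r ≡ 2 (mod 45). This is exactly r ≡ 2 (mod 45).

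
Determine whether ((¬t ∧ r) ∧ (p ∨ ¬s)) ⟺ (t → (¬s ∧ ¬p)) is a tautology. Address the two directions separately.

(⟸) This fails. Under t = F, p = F, s = F, r = F, the left side is false but the right side is true.

(⟹) Assume the antecedent. If t is true, the antecedent cannot hold. If t is false, t → (¬s ∧ ¬p) reduces to true regardless of the other variables. Either way t → (¬s ∧ ¬p) holds.

Only the forward implication holds.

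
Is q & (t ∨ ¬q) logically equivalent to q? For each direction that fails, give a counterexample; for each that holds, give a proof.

Only the forward direction holds.

(→) Assume the antecedent. If t is true, the antecedent forces (t = T, q = T), and q holds there. If t is false, the antecedent cannot hold. Either way q holds.

(←) This fails. Under t = F, q = T, the left side is false but the right side is true.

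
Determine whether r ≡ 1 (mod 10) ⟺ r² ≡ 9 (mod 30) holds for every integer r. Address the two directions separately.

Both directions fail.

[⇒] This fails: take r = 1. Then 1 ≡ 1 (mod 10), but 1² = 1 ≡ 1 (mod 30), not 9.

[⇐] This fails: take r = 3. Then 3² = 9 ≡ 9 (mod 30), yet 3 ≡ 3 (mod 10), not 1.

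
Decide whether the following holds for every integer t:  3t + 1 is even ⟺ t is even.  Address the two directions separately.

(⇒) This fails: t = 1 gives 3t + 1 = 4, which is even, but 1 is odd, not even.

(⇐) This also fails: t = 2 is even, but 3t + 1 = 7 is odd, not even.

(⇒) fails and (⇐) fails.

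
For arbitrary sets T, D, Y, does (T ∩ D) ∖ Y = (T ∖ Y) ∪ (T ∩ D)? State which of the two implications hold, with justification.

The sets are not equal: only the forward inclusion holds.

(⟹) Let x ∈ (T ∩ D) ∖ Y. Then x ∈ T ∩ D and x ∉ Y, from which x ∈ (T ∖ Y) ∪ (T ∩ D).

(⟸) This inclusion fails. Take T = {1}, D = ∅, Y = ∅; then 1 ∈ (T ∖ Y) ∪ (T ∩ D) but 1 ∉ (T ∩ D) ∖ Y.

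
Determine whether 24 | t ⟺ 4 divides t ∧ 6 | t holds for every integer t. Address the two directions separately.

(⇒) holds; (⇐) fails.

Forward direction. If 24 ∣ t, write t = 24q. Since 24 = 6·4, t = 4·(6q), so 4 ∣ t; and since 24 = 4·6, t = 6·(4q), so 6 ∣ t.

Converse. This fails: take t = 12. Both 4 ∣ 12 and 6 ∣ 12, yet 12 is not a multiple of 24 (since 12 = 0·24 + 12), so 24 ∤ 12.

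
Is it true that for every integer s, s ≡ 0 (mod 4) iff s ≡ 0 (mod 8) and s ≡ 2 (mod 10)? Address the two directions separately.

(⟸) If s ≡ 0 (mod 8) and s ≡ 2 (mod 10), then by the Chinese remainder theorem s ≡ 32 (mod 40). Since 32 ≡ 0 (mod 4) and 4 ∣ 40, we get s ≡ 0 (mod 4).

(⟹) This fails: s = 0 gives 0 ≡ 0 (mod 4) but 0 ≡ 0 (mod 10), so the conjunction on the right does not hold.

Not equivalent: only (⇐) holds.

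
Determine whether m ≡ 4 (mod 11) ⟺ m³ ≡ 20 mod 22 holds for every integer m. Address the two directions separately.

(⇒) fails; (⇐) holds.

(⇒) This fails: take m = 15. Then 15 ≡ 4 (mod 11), but 15³ = 3375 ≡ 9 (mod 22), not 20.

(⇐) Conversely, the residues r modulo 22 with r³ ≡ 20 (mod 22) are exactly {4}, and each is ≡ 4 (mod 11).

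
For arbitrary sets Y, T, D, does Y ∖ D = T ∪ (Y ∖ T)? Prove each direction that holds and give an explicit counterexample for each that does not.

(⟹) Let x ∈ Y ∖ D. Then either x ∈ Y and x ∉ T, D; or x ∈ Y ∩ T and x ∉ D. In each case x ∈ T ∪ (Y ∖ T), so Y ∖ D ⊆ T ∪ (Y ∖ T).

(⟸) This inclusion fails. Take Y = ∅, T = {1}, D = ∅; then 1 ∈ T ∪ (Y ∖ T) but 1 ∉ Y ∖ D.

(⊆) holds; (⊇) fails.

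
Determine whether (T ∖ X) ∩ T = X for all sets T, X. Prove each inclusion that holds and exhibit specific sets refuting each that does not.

Forward inclusion. This inclusion fails. Take T = {1}, X = ∅; then 1 ∈ (T ∖ X) ∩ T but 1 ∉ X.

Reverse inclusion. This inclusion fails. Take T = ∅, X = {1}; then 1 ∈ X but 1 ∉ (T ∖ X) ∩ T.

(⊆) fails and (⊇) fails.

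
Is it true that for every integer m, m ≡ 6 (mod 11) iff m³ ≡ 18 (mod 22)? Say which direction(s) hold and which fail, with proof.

Forward direction. This fails: take m = 17. Then 17 ≡ 6 (mod 11), but 17³ = 4913 ≡ 7 (mod 22), not 18.

Converse. The residues r modulo 22 with r³ ≡ 18 (mod 22) are exactly {6}, and each is ≡ 6 (mod 11).

Only the converse holds.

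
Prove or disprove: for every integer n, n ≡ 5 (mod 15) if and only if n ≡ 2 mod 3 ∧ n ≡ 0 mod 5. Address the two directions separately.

Both directions hold; the statement is true.

(→) Suppose n ≡ 5 (mod 15); write n = 15j + 5. Since 3 ∣ 15, reducing mod 3 gives n ≡ 5 ≡ 2 (mod 3); since 5 ∣ 15, reducing mod 5 gives n ≡ 5 ≡ 0 (mod 5).

(←) Conversely, if n ≡ 2 (mod 3) and n ≡ 0 (mod 5), then by the Chinese remainder theorem n ≡ 5 (mod 15). This is exactly n ≡ 5 (mod 15).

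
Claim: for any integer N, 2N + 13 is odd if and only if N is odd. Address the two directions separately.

(⇒) fails; (⇐) holds.

[⇒] This fails: take N = 4. Then 2N + 13 = 21, which is odd, yet N = 4 is even, not odd.

[⇐] Suppose N is odd. Since 2 is even, 2N is even for every N, so 2N + 13 has the same parity as 13, which is odd. Hence 2N + 13 is odd.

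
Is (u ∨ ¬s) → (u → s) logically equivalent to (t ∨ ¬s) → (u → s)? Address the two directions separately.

Both directions hold.

(⟹) Assume the antecedent. If u is true, the antecedent forces (u = T, s = T, t = F) or (u = T, s = T, t = T), and (t ∨ ¬s) → (u → s) holds there. If u is false, (t ∨ ¬s) → (u → s) reduces to true regardless of the other variables. Either way (t ∨ ¬s) → (u → s) holds.

(⟸) Assume the antecedent. If u is true, the antecedent forces (u = T, s = T, t = F) or (u = T, s = T, t = T), and (u ∨ ¬s) → (u → s) holds there. If u is false, (u ∨ ¬s) → (u → s) reduces to true regardless of the other variables. Either way (u ∨ ¬s) → (u → s) holds.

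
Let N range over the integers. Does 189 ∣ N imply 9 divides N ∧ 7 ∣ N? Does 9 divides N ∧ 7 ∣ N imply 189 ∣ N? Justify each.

(⇒) holds; (⇐) fails.

(⟹) If 189 ∣ N, write N = 189q. Since 189 = 21·9, N = 9·(21q), so 9 ∣ N; and since 189 = 27·7, N = 7·(27q), so 7 ∣ N.

(⟸) This fails: take N = 63. Both 9 ∣ 63 and 7 ∣ 63, yet 63 is not a multiple of 189 (since 63 = 0·189 + 63), so 189 ∤ 63.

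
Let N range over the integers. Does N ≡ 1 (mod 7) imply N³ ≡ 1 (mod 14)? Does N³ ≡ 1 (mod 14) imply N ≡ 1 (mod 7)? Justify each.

(→) This fails: take N = 8. Then 8 ≡ 1 (mod 7), but 8³ = 512 ≡ 8 (mod 14), not 1.

(←) This fails: take N = 9. Then 9³ = 729 ≡ 1 (mod 14), yet 9 ≡ 2 (mod 7), not 1.

Neither direction holds.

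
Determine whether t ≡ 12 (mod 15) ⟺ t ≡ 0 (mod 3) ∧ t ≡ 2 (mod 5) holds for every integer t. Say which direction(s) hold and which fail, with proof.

[⇒] Suppose t ≡ 12 (mod 15); write t = 15j + 12. Since 3 ∣ 15, reducing mod 3 gives t ≡ 12 ≡ 0 (mod 3); since 5 ∣ 15, reducing mod 5 gives t ≡ 12 ≡ 2 (mod 5).

[⇐] Conversely, if t ≡ 0 (mod 3) and t ≡ 2 (mod 5), then by the Chinese remainder theorem t ≡ 12 (mod 15). This is exactly t ≡ 12 (mod 15).

Equivalent; both directions hold.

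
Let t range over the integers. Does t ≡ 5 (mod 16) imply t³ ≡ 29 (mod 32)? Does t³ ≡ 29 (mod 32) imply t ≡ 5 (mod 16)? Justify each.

The forward direction fails; the converse holds.

Forward direction. This fails: take t = 21. Then 21 ≡ 5 (mod 16), but 21³ = 9261 ≡ 13 (mod 32), not 29.

Converse. The residues r modulo 32 with r³ ≡ 29 (mod 32) are exactly {5}, and each is ≡ 5 (mod 16).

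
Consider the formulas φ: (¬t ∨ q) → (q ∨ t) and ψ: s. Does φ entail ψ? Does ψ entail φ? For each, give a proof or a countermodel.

Both directions fail.

[⇒] This fails. Under t = T, s = F, q = F, the left side is true but the right side is false.

[⇐] This fails. Under t = F, s = T, q = F, the left side is false but the right side is true.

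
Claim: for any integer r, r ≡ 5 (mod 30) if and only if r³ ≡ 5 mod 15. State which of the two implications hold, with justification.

Only the forward direction holds.

Forward direction. Suppose r ≡ 5 (mod 30). Then r³ ≡ 5³ = 125 (mod 30), and since 15 ∣ 30, also r³ ≡ 5 (mod 15).

Converse. This fails: take r = 20. Then 20³ = 8000 ≡ 5 (mod 15), yet 20 ≡ 20 (mod 30), not 5.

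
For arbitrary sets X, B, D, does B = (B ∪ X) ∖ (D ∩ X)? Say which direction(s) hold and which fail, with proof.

(⊆) fails and (⊇) fails.

(⊆) This inclusion fails. Take X = {1}, B = {1}, D = {1}; then 1 ∈ B but 1 ∉ (B ∪ X) ∖ (D ∩ X).

(⊇) This inclusion fails. Take X = {1}, B = ∅, D = ∅; then 1 ∈ (B ∪ X) ∖ (D ∩ X) but 1 ∉ B.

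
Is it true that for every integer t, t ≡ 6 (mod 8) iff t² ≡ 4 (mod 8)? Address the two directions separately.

The forward direction holds; the converse fails.

[⇐] This fails: take t = 2. Then 2² = 4 ≡ 4 (mod 8), yet 2 ≡ 2 (mod 8), not 6.

[⇒] Suppose t ≡ 6 (mod 8). Write t = 8j + 6. Then (8j + 6)² = 64j² + 96j + 36 = 8(8j² + 12j + 4) + 4, so t² ≡ 4 (mod 8).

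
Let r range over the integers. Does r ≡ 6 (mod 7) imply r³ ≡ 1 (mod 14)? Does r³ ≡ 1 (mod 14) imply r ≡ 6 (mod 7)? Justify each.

Neither implication holds.

(→) This fails: take r = 6. Then 6 ≡ 6 (mod 7), but 6³ = 216 ≡ 6 (mod 14), not 1.

(←) This fails: take r = 1. Then 1³ = 1 ≡ 1 (mod 14), yet 1 ≡ 1 (mod 7), not 6.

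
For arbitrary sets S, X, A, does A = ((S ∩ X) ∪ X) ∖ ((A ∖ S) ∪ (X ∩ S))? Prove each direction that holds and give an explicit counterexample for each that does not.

Both inclusions fail.

Forward inclusion. This inclusion fails. Take S = ∅, X = ∅, A = {1}; then 1 ∈ A but 1 ∉ ((S ∩ X) ∪ X) ∖ ((A ∖ S) ∪ (X ∩ S)).

Reverse inclusion. This inclusion fails. Take S = ∅, X = {1}, A = ∅; then 1 ∈ ((S ∩ X) ∪ X) ∖ ((A ∖ S) ∪ (X ∩ S)) but 1 ∉ A.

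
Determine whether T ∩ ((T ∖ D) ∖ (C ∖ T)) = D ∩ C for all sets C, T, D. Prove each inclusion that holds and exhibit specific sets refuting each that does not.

(⟹) This inclusion fails. Take C = ∅, T = {1}, D = ∅; then 1 ∈ T ∩ ((T ∖ D) ∖ (C ∖ T)) but 1 ∉ D ∩ C.

(⟸) This inclusion fails. Take C = {1}, T = ∅, D = {1}; then 1 ∈ D ∩ C but 1 ∉ T ∩ ((T ∖ D) ∖ (C ∖ T)).

Both inclusions fail.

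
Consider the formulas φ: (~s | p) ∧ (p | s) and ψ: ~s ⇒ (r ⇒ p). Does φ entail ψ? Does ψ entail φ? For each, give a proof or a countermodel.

Only the forward implication holds.

Converse. This fails. Under p = F, r = F, s = F, the left side is false but the right side is true.

Forward direction. Assume the antecedent. If p is true, ~s ⇒ (r ⇒ p) reduces to true regardless of the other variables. If p is false, the antecedent cannot hold. Either way ~s ⇒ (r ⇒ p) holds.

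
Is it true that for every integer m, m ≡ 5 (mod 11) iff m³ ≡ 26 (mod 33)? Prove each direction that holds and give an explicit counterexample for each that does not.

Only the converse holds.

(⟹) This fails: take m = 16. Then 16 ≡ 5 (mod 11), but 16³ = 4096 ≡ 4 (mod 33), not 26.

(⟸) Conversely, the residues r modulo 33 with r³ ≡ 26 (mod 33) are exactly {5}, and each is ≡ 5 (mod 11).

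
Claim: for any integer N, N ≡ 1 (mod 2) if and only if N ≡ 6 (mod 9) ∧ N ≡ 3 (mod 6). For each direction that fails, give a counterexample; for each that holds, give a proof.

Converse. If N ≡ 6 (mod 9) and N ≡ 3 (mod 6), then by the Chinese remainder theorem N ≡ 15 (mod 18). Since 15 ≡ 1 (mod 2) and 2 ∣ 18, we get N ≡ 1 (mod 2).

Forward direction. This fails: N = 1 gives 1 ≡ 1 (mod 2) but 1 ≡ 1 (mod 9), so the conjunction on the right does not hold.

Only the reverse direction holds.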